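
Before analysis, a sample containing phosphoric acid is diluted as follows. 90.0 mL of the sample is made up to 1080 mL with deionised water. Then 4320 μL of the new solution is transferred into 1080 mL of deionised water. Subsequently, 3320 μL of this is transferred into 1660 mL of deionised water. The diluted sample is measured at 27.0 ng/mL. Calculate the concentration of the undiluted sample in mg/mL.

Overall dilution factor = 12 × 251 × 501 = 1.51 × 10⁶.
Original = 27.0 ng/mL × 1.51 × 10⁶ = 4.07 × 10⁷ ng/mL = 40.7 mg/mL.

40.7 mg/mL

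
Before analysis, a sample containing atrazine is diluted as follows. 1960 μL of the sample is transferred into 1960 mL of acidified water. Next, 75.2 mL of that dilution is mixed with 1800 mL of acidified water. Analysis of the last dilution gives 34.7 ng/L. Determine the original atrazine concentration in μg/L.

866 μg/L

Overall dilution factor = 1001 × 24.94 = 2.50 × 10⁴.
Original = 34.7 ng/L × 2.50 × 10⁴ = 8.66 × 10⁵ ng/L = 866 μg/L.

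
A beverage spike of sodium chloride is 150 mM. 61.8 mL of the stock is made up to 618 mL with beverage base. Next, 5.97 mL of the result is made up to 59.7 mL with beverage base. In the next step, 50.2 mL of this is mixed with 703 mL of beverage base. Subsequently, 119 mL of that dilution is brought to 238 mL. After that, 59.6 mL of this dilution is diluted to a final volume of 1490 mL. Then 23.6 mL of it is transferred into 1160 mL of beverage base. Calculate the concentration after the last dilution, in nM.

Overall dilution factor = 10 × 10 × 15.00 × 2 × 25 × 50.15 = 3.76 × 10⁶.
150 mM / 3.76 × 10⁶ = 3.99 × 10⁻⁵ mM = 39.9 nM.

39.9 nM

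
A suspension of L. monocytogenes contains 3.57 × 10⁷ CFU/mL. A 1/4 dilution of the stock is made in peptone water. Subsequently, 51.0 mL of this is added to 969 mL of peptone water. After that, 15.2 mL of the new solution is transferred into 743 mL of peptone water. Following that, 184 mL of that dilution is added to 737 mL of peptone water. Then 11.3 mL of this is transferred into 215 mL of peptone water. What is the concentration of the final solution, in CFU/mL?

89.2 CFU/mL

Overall dilution factor = 4 × 20 × 49.88 × 5.005 × 20.03 = 4.00 × 10⁵.
3.57 × 10⁷ CFU/mL / 4.00 × 10⁵ = 89.2 CFU/mL.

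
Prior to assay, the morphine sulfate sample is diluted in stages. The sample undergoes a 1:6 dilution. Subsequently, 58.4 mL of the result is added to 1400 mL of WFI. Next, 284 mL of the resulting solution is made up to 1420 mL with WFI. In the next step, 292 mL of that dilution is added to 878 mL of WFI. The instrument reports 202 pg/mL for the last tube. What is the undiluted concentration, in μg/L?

Overall dilution factor = 6 × 24.97 × 5 × 4.007 = 3002.
Original = 202 pg/mL × 3002 = 6.06 × 10⁵ pg/mL = 606 μg/L.

606 μg/L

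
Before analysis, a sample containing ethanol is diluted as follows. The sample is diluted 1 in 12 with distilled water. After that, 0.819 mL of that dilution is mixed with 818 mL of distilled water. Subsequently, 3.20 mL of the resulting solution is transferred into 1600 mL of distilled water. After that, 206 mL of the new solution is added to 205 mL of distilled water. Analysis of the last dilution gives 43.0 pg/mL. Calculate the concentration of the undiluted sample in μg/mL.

Overall dilution factor = 12 × 999.8 × 501 × 1.995 = 1.20 × 10⁷.
Original = 43.0 pg/mL × 1.20 × 10⁷ = 5.16 × 10⁸ pg/mL = 516 μg/mL.

516 μg/mL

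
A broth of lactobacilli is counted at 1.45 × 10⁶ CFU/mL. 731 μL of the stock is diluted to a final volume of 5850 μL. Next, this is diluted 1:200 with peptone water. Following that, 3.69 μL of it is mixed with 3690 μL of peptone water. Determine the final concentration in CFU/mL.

0.905 CFU/mL

Overall dilution factor = 8.003 × 200 × 1001 = 1.60 × 10⁶.
1.45 × 10⁶ CFU/mL / 1.60 × 10⁶ = 0.905 CFU/mL.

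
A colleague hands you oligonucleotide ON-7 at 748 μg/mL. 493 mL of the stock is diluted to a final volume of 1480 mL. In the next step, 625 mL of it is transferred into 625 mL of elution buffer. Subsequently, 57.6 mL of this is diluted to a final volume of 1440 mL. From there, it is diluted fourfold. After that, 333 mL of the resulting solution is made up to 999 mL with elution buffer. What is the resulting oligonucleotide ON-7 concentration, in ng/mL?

Overall dilution factor = 3.002 × 2 × 25 × 4 × 3 = 1801.
748 μg/mL / 1801 = 0.415 μg/mL = 415 ng/mL.

415 ng/mL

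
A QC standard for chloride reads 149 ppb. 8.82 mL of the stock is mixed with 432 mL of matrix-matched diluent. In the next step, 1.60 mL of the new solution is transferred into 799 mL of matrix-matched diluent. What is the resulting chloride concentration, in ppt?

Overall dilution factor = 49.98 × 500.4 = 2.50 × 10⁴.
149 ppb / 2.50 × 10⁴ = 5.96 × 10⁻³ ppb = 5.96 ppt.

5.96 ppt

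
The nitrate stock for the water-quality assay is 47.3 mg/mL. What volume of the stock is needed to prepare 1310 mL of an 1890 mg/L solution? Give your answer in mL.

52.3 mL

1890 mg/L = 1.89 mg/mL.
V₁ = C₂V₂/C₁ = 1.89 × 1310 / 47.3 = 52.3 mL.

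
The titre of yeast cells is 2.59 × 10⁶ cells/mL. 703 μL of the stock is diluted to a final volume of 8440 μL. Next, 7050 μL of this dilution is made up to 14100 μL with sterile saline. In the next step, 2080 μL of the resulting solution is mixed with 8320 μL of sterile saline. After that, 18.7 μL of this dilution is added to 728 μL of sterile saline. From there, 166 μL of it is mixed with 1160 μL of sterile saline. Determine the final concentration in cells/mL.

Overall dilution factor = 12.01 × 2 × 5 × 39.93 × 7.988 = 3.83 × 10⁴.
2.59 × 10⁶ cells/mL / 3.83 × 10⁴ = 67.6 cells/mL.

67.6 cells/mL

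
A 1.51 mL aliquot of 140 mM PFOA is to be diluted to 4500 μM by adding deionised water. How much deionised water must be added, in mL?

4500 μM = 4.50 mM.
V₂ = C₁V₁/C₂ = 140 × 1.51 / 4.50 = 47.0 mL.
Diluent to add = V₂ − V₁ = 47.0 − 1.51 = 45.5 mL.

45.5 mL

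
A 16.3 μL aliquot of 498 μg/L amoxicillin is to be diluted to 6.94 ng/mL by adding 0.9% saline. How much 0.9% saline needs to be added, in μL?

1150 μL

6.94 ng/mL = 6.94 μg/L.
V₂ = C₁V₁/C₂ = 498 × 16.3 / 6.94 = 1170 μL.
Diluent to add = V₂ − V₁ = 1170 − 16.3 = 1150 μL.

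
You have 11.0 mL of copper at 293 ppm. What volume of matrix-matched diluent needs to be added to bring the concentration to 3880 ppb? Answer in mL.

820 mL

3880 ppb = 3.88 ppm.
V₂ = C₁V₁/C₂ = 293 × 11.0 / 3.88 = 831 mL.
Diluent to add = V₂ − V₁ = 831 − 11.0 = 820 mL.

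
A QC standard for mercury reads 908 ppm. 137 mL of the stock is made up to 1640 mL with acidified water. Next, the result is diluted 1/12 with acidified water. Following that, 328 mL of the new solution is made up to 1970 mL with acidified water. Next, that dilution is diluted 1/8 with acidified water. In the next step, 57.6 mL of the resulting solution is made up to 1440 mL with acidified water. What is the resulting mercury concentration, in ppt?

Overall dilution factor = 11.97 × 12 × 6.006 × 8 × 25 = 1.73 × 10⁵.
908 ppm / 1.73 × 10⁵ = 5.26 × 10⁻³ ppm = 5260 ppt.

5260 ppt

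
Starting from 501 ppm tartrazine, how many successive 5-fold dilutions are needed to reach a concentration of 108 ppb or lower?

6

Need 5ⁿ ≥ 4639, so n ≥ log(4639)/log(5) = 5.25.
Minimum whole steps: n = 6.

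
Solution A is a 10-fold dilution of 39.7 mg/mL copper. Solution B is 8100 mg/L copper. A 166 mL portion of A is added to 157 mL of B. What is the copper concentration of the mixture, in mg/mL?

5.98 mg/mL

C_A = 39.7 mg/mL / 10 = 3.97 mg/mL.
C_B = 8100 mg/L = 8.10 mg/mL.
C_mix = (C_A·V_A + C_B·V_B)/(V_A + V_B) = (3.97×166 + 8.10×157) / 323.0 = 5.98 mg/mL.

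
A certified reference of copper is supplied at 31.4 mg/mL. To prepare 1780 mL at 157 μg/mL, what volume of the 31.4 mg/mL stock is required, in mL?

157 μg/mL = 0.157 mg/mL.
V₁ = C₂V₂/C₁ = 0.157 × 1780 / 31.4 = 8.90 mL.

8.90 mL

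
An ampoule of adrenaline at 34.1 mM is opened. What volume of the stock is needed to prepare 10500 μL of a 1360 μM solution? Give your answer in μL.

1360 μM = 1.36 mM.
V₁ = C₂V₂/C₁ = 1.36 × 10500 / 34.1 = 419 μL.

419 μL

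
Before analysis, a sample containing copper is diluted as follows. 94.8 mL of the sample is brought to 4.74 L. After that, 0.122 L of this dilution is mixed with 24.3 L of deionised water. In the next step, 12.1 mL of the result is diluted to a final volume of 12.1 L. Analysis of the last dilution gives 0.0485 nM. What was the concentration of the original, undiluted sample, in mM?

0.485 mM

Overall dilution factor = 50 × 200.2 × 1000 = 1.00 × 10⁷.
Original = 0.0485 nM × 1.00 × 10⁷ = 4.85 × 10⁵ nM = 0.485 mM.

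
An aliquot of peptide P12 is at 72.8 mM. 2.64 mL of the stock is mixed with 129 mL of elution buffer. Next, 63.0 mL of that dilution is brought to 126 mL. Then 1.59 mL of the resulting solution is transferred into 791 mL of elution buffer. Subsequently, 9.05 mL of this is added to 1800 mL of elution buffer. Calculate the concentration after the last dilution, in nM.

Overall dilution factor = 49.86 × 2 × 498.5 × 199.9 = 9.94 × 10⁶.
72.8 mM / 9.94 × 10⁶ = 7.33 × 10⁻⁶ mM = 7.33 nM.

7.33 nM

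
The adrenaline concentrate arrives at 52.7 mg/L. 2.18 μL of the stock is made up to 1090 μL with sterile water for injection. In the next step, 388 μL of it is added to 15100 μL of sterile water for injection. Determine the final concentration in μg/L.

2.64 μg/L

Overall dilution factor = 500 × 39.92 = 2.00 × 10⁴.
52.7 mg/L / 2.00 × 10⁴ = 2.64 × 10⁻³ mg/L = 2.64 μg/L.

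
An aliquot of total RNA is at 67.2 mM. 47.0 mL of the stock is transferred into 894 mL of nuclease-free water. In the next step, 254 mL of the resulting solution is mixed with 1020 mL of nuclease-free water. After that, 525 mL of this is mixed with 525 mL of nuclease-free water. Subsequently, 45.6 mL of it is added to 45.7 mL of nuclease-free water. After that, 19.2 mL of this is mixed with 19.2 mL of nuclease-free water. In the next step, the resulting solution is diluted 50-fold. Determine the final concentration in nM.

Overall dilution factor = 20.02 × 5.016 × 2 × 2.002 × 2 × 50 = 4.02 × 10⁴.
67.2 mM / 4.02 × 10⁴ = 1.67 × 10⁻³ mM = 1670 nM.

1670 nM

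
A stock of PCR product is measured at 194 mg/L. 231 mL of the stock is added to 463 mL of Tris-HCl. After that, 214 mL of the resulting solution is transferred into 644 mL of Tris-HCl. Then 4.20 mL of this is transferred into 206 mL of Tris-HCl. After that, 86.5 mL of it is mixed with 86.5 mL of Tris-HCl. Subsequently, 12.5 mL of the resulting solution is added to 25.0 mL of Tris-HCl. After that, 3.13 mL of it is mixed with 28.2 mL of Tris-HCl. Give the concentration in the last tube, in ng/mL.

5.36 ng/mL

Overall dilution factor = 3.004 × 4.009 × 50.05 × 2 × 3 × 10.01 = 3.62 × 10⁴.
194 mg/L / 3.62 × 10⁴ = 5.36 × 10⁻³ mg/L = 5.36 ng/mL.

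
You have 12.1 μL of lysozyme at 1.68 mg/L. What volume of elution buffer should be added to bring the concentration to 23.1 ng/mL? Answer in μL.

23.1 ng/mL = 0.0231 mg/L.
V₂ = C₁V₁/C₂ = 1.68 × 12.1 / 0.0231 = 880 μL.
Diluent to add = V₂ − V₁ = 880 − 12.1 = 868 μL.

868 μL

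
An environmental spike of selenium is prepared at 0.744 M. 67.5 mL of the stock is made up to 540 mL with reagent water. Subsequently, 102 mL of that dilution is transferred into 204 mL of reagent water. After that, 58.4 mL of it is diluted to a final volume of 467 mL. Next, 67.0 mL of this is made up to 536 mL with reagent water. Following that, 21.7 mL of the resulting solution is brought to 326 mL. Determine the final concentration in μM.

Overall dilution factor = 8 × 3 × 7.997 × 8 × 15.02 = 2.31 × 10⁴.
0.744 M / 2.31 × 10⁴ = 3.23 × 10⁻⁵ M = 32.3 μM.

32.3 μM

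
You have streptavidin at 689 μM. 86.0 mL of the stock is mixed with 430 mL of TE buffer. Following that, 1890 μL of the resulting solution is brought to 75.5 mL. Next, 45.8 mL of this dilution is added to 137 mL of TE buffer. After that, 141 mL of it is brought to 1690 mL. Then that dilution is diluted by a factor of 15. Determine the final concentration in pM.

Overall dilution factor = 6 × 39.95 × 3.991 × 11.99 × 15 = 1.72 × 10⁵.
689 μM / 1.72 × 10⁵ = 4.01 × 10⁻³ μM = 4010 pM.

4010 pM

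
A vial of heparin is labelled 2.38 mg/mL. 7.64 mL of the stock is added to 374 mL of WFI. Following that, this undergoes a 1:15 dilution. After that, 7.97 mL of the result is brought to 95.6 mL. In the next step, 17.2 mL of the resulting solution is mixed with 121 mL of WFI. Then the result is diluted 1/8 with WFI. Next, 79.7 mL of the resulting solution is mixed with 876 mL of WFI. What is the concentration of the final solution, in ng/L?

344 ng/L

Overall dilution factor = 49.95 × 15 × 11.99 × 8.035 × 8 × 11.99 = 6.93 × 10⁶.
2.38 mg/mL / 6.93 × 10⁶ = 3.44 × 10⁻⁷ mg/mL = 344 ng/L.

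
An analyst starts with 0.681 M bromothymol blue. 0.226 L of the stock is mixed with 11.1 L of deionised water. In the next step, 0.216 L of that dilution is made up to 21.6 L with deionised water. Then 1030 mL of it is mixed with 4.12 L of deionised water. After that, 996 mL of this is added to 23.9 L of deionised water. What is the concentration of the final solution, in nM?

Overall dilution factor = 50.12 × 100 × 5 × 25.00 = 6.26 × 10⁵.
0.681 M / 6.26 × 10⁵ = 1.09 × 10⁻⁶ M = 1090 nM.

1090 nM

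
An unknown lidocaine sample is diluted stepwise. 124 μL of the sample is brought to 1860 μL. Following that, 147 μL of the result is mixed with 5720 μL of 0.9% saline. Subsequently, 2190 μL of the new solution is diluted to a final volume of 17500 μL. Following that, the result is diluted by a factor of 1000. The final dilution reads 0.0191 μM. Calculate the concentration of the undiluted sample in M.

0.0914 M

Overall dilution factor = 15 × 39.91 × 7.991 × 1000 = 4.78 × 10⁶.
Original = 0.0191 μM × 4.78 × 10⁶ = 9.14 × 10⁴ μM = 0.0914 M.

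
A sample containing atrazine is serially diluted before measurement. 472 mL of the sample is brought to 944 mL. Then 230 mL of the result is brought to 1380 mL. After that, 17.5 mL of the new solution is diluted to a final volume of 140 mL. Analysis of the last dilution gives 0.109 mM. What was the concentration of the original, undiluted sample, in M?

Overall dilution factor = 2 × 6 × 8 = 96.0.
Original = 0.109 mM × 96.0 = 10.5 mM = 0.0105 M.

0.0105 M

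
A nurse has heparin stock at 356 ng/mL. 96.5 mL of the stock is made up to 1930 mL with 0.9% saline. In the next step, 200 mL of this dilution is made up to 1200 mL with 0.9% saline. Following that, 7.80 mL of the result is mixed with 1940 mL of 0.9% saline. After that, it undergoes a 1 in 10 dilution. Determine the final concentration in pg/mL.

Overall dilution factor = 20 × 6 × 249.7 × 10 = 3.00 × 10⁵.
356 ng/mL / 3.00 × 10⁵ = 1.19 × 10⁻³ ng/mL = 1.19 pg/mL.

1.19 pg/mL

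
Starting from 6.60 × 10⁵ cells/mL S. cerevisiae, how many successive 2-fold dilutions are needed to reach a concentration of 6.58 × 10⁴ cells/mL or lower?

4

Need 2ⁿ ≥ 10.0, so n ≥ log(10.0)/log(2) = 3.33.
Minimum whole steps: n = 4.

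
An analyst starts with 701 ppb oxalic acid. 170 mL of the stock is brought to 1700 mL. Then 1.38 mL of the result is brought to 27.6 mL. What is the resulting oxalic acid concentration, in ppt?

Overall dilution factor = 10 × 20 = 200.
701 ppb / 200 = 3.50 ppb = 3500 ppt.

3500 ppt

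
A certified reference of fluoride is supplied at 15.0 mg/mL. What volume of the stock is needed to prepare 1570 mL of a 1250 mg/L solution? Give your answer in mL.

131 mL

1250 mg/L = 1.25 mg/mL.
V₁ = C₂V₂/C₁ = 1.25 × 1570 / 15.0 = 131 mL.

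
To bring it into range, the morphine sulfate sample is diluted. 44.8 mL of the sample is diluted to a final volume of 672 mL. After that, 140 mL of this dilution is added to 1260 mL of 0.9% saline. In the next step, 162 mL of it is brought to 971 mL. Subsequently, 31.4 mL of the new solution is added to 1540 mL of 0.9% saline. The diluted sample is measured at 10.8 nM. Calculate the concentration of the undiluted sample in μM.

486 μM

Overall dilution factor = 15 × 10 × 5.994 × 50.04 = 4.50 × 10⁴.
Original = 10.8 nM × 4.50 × 10⁴ = 4.86 × 10⁵ nM = 486 μM.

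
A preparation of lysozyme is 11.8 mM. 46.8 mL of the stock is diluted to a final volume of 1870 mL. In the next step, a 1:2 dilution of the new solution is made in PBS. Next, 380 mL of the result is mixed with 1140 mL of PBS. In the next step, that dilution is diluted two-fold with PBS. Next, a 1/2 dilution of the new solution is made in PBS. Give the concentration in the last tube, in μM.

9.23 μM

Overall dilution factor = 39.96 × 2 × 4 × 2 × 2 = 1279.
11.8 mM / 1279 = 9.23 × 10⁻³ mM = 9.23 μM.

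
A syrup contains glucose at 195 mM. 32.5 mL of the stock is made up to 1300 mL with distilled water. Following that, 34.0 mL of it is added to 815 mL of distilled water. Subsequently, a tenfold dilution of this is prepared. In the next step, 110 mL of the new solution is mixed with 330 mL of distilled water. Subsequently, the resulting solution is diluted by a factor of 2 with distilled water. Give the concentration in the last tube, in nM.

Overall dilution factor = 40 × 24.97 × 10 × 4 × 2 = 7.99 × 10⁴.
195 mM / 7.99 × 10⁴ = 2.44 × 10⁻³ mM = 2440 nM.

2440 nM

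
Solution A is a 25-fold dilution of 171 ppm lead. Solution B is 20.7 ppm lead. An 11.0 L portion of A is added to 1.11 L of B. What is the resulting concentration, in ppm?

C_A = 171 ppm / 25 = 6.84 ppm.
C_mix = (C_A·V_A + C_B·V_B)/(V_A + V_B) = (6.84×11.0 + 20.7×1.11) / 12.11 = 8.11 ppm.

8.11 ppm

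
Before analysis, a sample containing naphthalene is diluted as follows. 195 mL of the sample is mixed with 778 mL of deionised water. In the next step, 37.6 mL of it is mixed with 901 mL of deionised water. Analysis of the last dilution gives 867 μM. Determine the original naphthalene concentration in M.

0.108 M

Overall dilution factor = 4.990 × 24.96 = 125.
Original = 867 μM × 125 = 1.08 × 10⁵ μM = 0.108 M.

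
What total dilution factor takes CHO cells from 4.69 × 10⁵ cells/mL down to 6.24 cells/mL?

Factor = C₀/C_target = 4.69 × 10⁵ cells/mL / 6.24 cells/mL = 7.52 × 10⁴.

7.52 × 10⁴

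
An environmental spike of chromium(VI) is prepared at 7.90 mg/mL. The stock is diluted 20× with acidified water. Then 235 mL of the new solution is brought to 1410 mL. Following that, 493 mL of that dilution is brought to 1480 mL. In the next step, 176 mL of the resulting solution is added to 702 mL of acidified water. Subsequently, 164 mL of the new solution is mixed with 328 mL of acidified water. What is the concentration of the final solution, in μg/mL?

Overall dilution factor = 20 × 6 × 3.002 × 4.989 × 3 = 5391.
7.90 mg/mL / 5391 = 1.47 × 10⁻³ mg/mL = 1.47 μg/mL.

1.47 μg/mL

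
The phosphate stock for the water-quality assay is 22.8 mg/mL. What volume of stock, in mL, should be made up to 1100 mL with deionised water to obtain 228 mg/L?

11.0 mL

228 mg/L = 0.228 mg/mL.
V₁ = C₂V₂/C₁ = 0.228 × 1100 / 22.8 = 11.0 mL.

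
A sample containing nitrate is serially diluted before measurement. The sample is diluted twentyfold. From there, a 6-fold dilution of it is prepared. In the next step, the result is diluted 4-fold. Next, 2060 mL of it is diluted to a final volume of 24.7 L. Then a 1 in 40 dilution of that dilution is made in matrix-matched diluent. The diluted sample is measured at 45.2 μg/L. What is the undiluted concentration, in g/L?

10.4 g/L

Overall dilution factor = 20 × 6 × 4 × 11.99 × 40 = 2.30 × 10⁵.
Original = 45.2 μg/L × 2.30 × 10⁵ = 1.04 × 10⁷ μg/L = 10.4 g/L.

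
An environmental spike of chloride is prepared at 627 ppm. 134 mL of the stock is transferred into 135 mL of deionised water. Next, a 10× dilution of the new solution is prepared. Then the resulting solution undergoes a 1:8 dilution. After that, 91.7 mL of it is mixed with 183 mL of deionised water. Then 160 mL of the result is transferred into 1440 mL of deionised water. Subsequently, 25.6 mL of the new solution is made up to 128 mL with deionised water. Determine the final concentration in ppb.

26.1 ppb

Overall dilution factor = 2.007 × 10 × 8 × 2.996 × 10 × 5 = 2.41 × 10⁴.
627 ppm / 2.41 × 10⁴ = 0.0261 ppm = 26.1 ppb.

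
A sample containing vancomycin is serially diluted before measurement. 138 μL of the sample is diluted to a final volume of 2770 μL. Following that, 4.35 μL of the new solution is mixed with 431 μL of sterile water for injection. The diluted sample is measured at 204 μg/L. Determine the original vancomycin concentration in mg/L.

410 mg/L

Overall dilution factor = 20.07 × 100.1 = 2009.
Original = 204 μg/L × 2009 = 4.10 × 10⁵ μg/L = 410 mg/L.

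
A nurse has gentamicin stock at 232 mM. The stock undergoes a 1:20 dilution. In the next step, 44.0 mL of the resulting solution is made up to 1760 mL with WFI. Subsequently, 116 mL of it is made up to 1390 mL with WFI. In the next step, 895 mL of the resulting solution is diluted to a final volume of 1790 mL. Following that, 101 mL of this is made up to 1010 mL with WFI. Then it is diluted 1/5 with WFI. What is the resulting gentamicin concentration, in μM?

0.242 μM

Overall dilution factor = 20 × 40 × 11.98 × 2 × 10 × 5 = 9.59 × 10⁵.
232 mM / 9.59 × 10⁵ = 2.42 × 10⁻⁴ mM = 0.242 μM.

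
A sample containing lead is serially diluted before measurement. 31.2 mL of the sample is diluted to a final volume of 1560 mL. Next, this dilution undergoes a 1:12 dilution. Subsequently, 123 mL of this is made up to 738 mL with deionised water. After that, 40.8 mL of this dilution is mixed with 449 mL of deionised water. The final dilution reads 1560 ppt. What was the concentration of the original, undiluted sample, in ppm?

Overall dilution factor = 50 × 12 × 6 × 12.00 = 4.32 × 10⁴.
Original = 1560 ppt × 4.32 × 10⁴ = 6.74 × 10⁷ ppt = 67.4 ppm.

67.4 ppm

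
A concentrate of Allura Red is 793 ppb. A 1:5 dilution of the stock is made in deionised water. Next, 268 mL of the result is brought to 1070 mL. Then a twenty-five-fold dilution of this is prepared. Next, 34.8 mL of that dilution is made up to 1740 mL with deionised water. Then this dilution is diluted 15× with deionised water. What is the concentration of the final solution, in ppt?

Overall dilution factor = 5 × 3.993 × 25 × 50 × 15 = 3.74 × 10⁵.
793 ppb / 3.74 × 10⁵ = 2.12 × 10⁻³ ppb = 2.12 ppt.

2.12 ppt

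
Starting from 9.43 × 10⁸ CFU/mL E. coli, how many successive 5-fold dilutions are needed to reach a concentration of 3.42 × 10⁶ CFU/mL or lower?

4

Need 5ⁿ ≥ 276, so n ≥ log(276)/log(5) = 3.49.
Minimum whole steps: n = 4.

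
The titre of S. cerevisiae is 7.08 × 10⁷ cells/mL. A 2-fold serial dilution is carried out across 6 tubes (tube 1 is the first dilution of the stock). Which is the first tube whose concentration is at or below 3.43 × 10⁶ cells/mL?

tube 5

Tube n has concentration 7.08 × 10⁷ cells/mL / 2ⁿ.
Need 2ⁿ ≥ 7.08 × 10⁷ cells/mL / 3.43 × 10⁶ cells/mL = 20.6, so n ≥ 4.37.
First such tube: n = 5.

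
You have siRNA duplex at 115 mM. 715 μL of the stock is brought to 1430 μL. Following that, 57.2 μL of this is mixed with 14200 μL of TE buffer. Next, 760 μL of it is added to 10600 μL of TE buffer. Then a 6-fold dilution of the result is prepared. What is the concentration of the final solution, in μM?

2.57 μM

Overall dilution factor = 2 × 249.3 × 14.95 × 6 = 4.47 × 10⁴.
115 mM / 4.47 × 10⁴ = 2.57 × 10⁻³ mM = 2.57 μM.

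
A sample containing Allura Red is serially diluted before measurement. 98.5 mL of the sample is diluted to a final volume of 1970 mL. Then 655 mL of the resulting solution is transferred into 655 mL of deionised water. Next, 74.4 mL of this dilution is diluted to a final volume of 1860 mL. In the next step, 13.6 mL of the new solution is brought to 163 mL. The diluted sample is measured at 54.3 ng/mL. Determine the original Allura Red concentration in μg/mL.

Overall dilution factor = 20 × 2 × 25 × 11.99 = 1.20 × 10⁴.
Original = 54.3 ng/mL × 1.20 × 10⁴ = 6.51 × 10⁵ ng/mL = 651 μg/mL.

651 μg/mL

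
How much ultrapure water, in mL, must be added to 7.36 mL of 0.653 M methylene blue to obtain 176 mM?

19.9 mL

176 mM = 0.176 M.
V₂ = C₁V₁/C₂ = 0.653 × 7.36 / 0.176 = 27.3 mL.
Diluent to add = V₂ − V₁ = 27.3 − 7.36 = 19.9 mL.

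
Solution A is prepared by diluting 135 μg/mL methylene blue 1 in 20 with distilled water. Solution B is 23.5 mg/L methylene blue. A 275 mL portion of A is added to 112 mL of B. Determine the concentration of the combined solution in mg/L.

C_A = 135 μg/mL / 20 = 6.75 μg/mL.
C_B = 23.5 mg/L = 23.5 μg/mL.
C_mix = (C_A·V_A + C_B·V_B)/(V_A + V_B) = (6.75×275 + 23.5×112) / 387.0 = 11.6 μg/mL = 11.6 mg/L.

11.6 mg/L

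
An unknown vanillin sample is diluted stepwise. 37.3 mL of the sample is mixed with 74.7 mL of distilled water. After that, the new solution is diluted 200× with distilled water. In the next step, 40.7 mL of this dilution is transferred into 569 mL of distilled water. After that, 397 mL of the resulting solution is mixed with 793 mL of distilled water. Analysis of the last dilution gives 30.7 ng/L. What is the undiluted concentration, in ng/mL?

Overall dilution factor = 3.003 × 200 × 14.98 × 2.997 = 2.70 × 10⁴.
Original = 30.7 ng/L × 2.70 × 10⁴ = 8.28 × 10⁵ ng/L = 828 ng/mL.

828 ng/mL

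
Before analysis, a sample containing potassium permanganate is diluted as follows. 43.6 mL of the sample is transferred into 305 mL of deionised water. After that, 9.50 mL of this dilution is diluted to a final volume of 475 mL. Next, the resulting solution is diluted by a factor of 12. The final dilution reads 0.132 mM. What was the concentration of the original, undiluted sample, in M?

0.633 M

Overall dilution factor = 7.995 × 50 × 12 = 4797.
Original = 0.132 mM × 4797 = 633 mM = 0.633 M.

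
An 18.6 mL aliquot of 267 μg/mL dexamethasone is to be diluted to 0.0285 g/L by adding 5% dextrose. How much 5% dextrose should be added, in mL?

156 mL

0.0285 g/L = 28.5 μg/mL.
V₂ = C₁V₁/C₂ = 267 × 18.6 / 28.5 = 174 mL.
Diluent to add = V₂ − V₁ = 174 − 18.6 = 156 mL.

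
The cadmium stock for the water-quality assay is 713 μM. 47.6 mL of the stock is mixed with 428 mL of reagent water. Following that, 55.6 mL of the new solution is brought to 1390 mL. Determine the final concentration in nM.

2850 nM

Overall dilution factor = 9.992 × 25 = 250.
713 μM / 250 = 2.85 μM = 2850 nM.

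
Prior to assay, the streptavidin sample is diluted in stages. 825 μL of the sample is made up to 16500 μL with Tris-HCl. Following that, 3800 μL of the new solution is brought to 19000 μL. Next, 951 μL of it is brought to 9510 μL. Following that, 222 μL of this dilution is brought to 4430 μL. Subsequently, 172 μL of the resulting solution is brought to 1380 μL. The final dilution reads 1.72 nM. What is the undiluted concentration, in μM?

Overall dilution factor = 20 × 5 × 10 × 19.95 × 8.023 = 1.60 × 10⁵.
Original = 1.72 nM × 1.60 × 10⁵ = 2.75 × 10⁵ nM = 275 μM.

275 μM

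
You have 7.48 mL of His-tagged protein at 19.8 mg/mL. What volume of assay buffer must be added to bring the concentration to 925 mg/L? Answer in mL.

153 mL

925 mg/L = 0.925 mg/mL.
V₂ = C₁V₁/C₂ = 19.8 × 7.48 / 0.925 = 160 mL.
Diluent to add = V₂ − V₁ = 160 − 7.48 = 153 mL.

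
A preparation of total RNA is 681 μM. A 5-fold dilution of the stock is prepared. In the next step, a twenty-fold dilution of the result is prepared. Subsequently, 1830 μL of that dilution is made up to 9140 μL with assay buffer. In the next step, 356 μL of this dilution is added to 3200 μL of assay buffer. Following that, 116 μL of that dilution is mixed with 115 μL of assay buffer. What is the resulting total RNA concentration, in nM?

Overall dilution factor = 5 × 20 × 4.995 × 9.989 × 1.991 = 9935.
681 μM / 9935 = 0.0685 μM = 68.5 nM.

68.5 nM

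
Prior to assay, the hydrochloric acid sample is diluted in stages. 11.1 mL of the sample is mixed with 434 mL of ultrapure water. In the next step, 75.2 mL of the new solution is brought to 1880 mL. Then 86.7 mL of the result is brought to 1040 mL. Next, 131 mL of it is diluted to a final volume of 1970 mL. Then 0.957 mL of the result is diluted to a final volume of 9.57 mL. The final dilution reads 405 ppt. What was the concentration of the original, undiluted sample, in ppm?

732 ppm

Overall dilution factor = 40.10 × 25 × 12.00 × 15.04 × 10 = 1.81 × 10⁶.
Original = 405 ppt × 1.81 × 10⁶ = 7.32 × 10⁸ ppt = 732 ppm.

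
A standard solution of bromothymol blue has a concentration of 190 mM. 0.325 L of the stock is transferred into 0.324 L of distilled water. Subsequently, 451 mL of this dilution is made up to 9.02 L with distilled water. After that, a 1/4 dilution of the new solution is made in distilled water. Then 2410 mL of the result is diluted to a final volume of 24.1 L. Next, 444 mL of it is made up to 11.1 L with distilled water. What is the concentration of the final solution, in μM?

Overall dilution factor = 1.997 × 20 × 4 × 10 × 25 = 3.99 × 10⁴.
190 mM / 3.99 × 10⁴ = 4.76 × 10⁻³ mM = 4.76 μM.

4.76 μM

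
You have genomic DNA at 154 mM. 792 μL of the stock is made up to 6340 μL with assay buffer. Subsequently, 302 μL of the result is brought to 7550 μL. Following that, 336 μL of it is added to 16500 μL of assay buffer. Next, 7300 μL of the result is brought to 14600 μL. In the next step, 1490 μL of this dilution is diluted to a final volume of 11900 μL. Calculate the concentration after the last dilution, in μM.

Overall dilution factor = 8.005 × 25 × 50.11 × 2 × 7.987 = 1.60 × 10⁵.
154 mM / 1.60 × 10⁵ = 9.61 × 10⁻⁴ mM = 0.961 μM.

0.961 μM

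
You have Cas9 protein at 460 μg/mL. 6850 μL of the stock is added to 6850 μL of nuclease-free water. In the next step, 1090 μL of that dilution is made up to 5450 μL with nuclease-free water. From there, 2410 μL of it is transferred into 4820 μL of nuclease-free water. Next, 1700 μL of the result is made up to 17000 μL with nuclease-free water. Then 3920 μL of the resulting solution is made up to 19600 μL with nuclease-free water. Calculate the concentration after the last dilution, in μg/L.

307 μg/L

Overall dilution factor = 2 × 5 × 3 × 10 × 5 = 1500.
460 μg/mL / 1500 = 0.307 μg/mL = 307 μg/L.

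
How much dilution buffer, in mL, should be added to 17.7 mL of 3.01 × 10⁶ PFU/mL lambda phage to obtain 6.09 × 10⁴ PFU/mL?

857 mL

V₂ = C₁V₁/C₂ = 3.01 × 10⁶ × 17.7 / 6.09 × 10⁴ = 875 mL.
Diluent to add = V₂ − V₁ = 875 − 17.7 = 857 mL.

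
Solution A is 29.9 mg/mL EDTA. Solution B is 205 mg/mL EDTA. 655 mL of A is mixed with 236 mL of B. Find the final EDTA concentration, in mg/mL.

76.3 mg/mL

C_mix = (C_A·V_A + C_B·V_B)/(V_A + V_B) = (29.9×655 + 205×236) / 891.0 = 76.3 mg/mL.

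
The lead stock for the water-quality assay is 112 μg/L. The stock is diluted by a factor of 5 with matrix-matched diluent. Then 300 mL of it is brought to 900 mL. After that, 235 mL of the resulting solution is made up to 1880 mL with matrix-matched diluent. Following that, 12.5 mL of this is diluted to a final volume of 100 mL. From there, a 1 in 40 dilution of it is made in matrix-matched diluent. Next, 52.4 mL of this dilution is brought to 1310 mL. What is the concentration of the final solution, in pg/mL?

Overall dilution factor = 5 × 3 × 8 × 8 × 40 × 25 = 9.60 × 10⁵.
112 μg/L / 9.60 × 10⁵ = 1.17 × 10⁻⁴ μg/L = 0.117 pg/mL.

0.117 pg/mL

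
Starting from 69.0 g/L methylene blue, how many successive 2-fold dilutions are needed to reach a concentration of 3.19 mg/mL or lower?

5

Need 2ⁿ ≥ 21.6, so n ≥ log(21.6)/log(2) = 4.43.
Minimum whole steps: n = 5.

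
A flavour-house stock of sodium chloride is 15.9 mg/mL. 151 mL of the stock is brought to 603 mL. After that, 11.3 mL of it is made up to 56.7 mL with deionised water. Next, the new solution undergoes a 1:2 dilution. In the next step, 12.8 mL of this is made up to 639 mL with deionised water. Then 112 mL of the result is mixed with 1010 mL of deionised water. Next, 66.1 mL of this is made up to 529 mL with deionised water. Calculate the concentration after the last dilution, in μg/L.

Overall dilution factor = 3.993 × 5.018 × 2 × 49.92 × 10.02 × 8.003 = 1.60 × 10⁵.
15.9 mg/mL / 1.60 × 10⁵ = 9.91 × 10⁻⁵ mg/mL = 99.1 μg/L.

99.1 μg/L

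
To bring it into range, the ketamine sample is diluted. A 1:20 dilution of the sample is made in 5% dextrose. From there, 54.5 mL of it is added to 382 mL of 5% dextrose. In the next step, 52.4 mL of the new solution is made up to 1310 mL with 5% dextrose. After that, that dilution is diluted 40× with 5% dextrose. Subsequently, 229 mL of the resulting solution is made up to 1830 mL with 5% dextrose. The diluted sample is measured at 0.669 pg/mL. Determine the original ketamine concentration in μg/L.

Overall dilution factor = 20 × 8.009 × 25 × 40 × 7.991 = 1.28 × 10⁶.
Original = 0.669 pg/mL × 1.28 × 10⁶ = 8.56 × 10⁵ pg/mL = 856 μg/L.

856 μg/L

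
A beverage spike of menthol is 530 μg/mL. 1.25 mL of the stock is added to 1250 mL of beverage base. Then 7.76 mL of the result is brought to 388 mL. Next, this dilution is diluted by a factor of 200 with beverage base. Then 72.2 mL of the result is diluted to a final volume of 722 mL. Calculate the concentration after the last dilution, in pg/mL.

Overall dilution factor = 1001 × 50 × 200 × 10 = 1.00 × 10⁸.
530 μg/mL / 1.00 × 10⁸ = 5.29 × 10⁻⁶ μg/mL = 5.29 pg/mL.

5.29 pg/mL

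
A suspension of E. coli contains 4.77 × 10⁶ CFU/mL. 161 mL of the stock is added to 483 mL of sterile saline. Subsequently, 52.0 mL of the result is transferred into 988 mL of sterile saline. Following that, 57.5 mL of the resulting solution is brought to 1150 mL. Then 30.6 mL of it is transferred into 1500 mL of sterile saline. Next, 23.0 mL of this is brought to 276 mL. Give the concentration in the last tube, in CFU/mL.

4.97 CFU/mL

Overall dilution factor = 4 × 20 × 20 × 50.02 × 12 = 9.60 × 10⁵.
4.77 × 10⁶ CFU/mL / 9.60 × 10⁵ = 4.97 CFU/mL.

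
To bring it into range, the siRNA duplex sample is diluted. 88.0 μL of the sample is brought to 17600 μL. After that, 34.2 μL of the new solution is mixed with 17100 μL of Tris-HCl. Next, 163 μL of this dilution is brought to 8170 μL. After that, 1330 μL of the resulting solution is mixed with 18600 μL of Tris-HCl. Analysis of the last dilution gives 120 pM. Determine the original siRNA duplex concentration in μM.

9030 μM

Overall dilution factor = 200 × 501 × 50.12 × 14.98 = 7.53 × 10⁷.
Original = 120 pM × 7.53 × 10⁷ = 9.03 × 10⁹ pM = 9030 μM.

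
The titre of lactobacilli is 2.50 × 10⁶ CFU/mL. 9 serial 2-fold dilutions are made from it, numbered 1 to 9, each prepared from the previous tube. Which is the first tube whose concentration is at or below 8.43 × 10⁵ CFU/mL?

tube 2

Tube n has concentration 2.50 × 10⁶ CFU/mL / 2ⁿ.
Need 2ⁿ ≥ 2.50 × 10⁶ CFU/mL / 8.43 × 10⁵ CFU/mL = 2.97, so n ≥ 1.57.
First such tube: n = 2.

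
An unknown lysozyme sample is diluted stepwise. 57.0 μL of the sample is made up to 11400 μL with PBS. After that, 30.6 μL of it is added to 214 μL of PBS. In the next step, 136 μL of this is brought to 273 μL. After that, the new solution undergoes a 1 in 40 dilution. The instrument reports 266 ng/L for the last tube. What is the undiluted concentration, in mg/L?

34.1 mg/L

Overall dilution factor = 200 × 7.993 × 2.007 × 40 = 1.28 × 10⁵.
Original = 266 ng/L × 1.28 × 10⁵ = 3.41 × 10⁷ ng/L = 34.1 mg/L.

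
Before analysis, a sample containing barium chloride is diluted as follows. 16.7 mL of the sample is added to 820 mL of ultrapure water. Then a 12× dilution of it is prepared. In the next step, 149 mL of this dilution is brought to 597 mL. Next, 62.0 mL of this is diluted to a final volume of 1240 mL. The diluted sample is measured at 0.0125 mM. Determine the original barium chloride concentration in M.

0.602 M

Overall dilution factor = 50.10 × 12 × 4.007 × 20 = 4.82 × 10⁴.
Original = 0.0125 mM × 4.82 × 10⁴ = 602 mM = 0.602 M.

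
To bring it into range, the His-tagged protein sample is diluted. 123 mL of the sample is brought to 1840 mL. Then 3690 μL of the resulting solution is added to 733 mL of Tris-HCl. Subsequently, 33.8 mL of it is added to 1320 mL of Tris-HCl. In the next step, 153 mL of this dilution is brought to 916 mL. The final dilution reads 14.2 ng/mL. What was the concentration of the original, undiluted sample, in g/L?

10.2 g/L

Overall dilution factor = 14.96 × 199.6 × 40.05 × 5.987 = 7.16 × 10⁵.
Original = 14.2 ng/mL × 7.16 × 10⁵ = 1.02 × 10⁷ ng/mL = 10.2 g/L.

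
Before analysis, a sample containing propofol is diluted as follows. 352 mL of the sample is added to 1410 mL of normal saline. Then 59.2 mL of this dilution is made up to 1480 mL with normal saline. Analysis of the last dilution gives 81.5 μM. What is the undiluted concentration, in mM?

Overall dilution factor = 5.006 × 25 = 125.
Original = 81.5 μM × 125 = 1.02 × 10⁴ μM = 10.2 mM.

10.2 mM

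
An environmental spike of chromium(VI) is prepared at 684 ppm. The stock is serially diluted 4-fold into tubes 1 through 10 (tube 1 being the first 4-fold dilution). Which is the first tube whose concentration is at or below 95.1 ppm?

tube 2

Tube n has concentration 684 ppm / 4ⁿ.
Need 4ⁿ ≥ 684 ppm / 95.1 ppm = 7.19, so n ≥ 1.42.
First such tube: n = 2.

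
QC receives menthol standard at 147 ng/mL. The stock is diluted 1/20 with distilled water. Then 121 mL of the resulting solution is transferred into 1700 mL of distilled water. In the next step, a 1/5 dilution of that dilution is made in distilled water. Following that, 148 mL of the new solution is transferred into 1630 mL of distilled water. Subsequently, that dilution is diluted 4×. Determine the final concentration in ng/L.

2.03 ng/L

Overall dilution factor = 20 × 15.05 × 5 × 12.01 × 4 = 7.23 × 10⁴.
147 ng/mL / 7.23 × 10⁴ = 2.03 × 10⁻³ ng/mL = 2.03 ng/L.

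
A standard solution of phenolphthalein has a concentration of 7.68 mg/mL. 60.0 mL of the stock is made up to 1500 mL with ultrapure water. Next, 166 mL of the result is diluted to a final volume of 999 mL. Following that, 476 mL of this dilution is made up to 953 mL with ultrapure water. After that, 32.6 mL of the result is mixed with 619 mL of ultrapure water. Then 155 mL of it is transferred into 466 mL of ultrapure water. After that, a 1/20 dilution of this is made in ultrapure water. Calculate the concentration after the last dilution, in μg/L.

15.9 μg/L

Overall dilution factor = 25 × 6.018 × 2.002 × 19.99 × 4.006 × 20 = 4.82 × 10⁵.
7.68 mg/mL / 4.82 × 10⁵ = 1.59 × 10⁻⁵ mg/mL = 15.9 μg/L.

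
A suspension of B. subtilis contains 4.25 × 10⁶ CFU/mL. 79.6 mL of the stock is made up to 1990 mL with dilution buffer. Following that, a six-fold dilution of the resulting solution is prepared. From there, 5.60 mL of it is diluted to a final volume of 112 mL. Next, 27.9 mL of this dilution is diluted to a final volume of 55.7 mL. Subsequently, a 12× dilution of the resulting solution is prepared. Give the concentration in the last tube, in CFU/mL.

Overall dilution factor = 25 × 6 × 20 × 1.996 × 12 = 7.19 × 10⁴.
4.25 × 10⁶ CFU/mL / 7.19 × 10⁴ = 59.1 CFU/mL.

59.1 CFU/mL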